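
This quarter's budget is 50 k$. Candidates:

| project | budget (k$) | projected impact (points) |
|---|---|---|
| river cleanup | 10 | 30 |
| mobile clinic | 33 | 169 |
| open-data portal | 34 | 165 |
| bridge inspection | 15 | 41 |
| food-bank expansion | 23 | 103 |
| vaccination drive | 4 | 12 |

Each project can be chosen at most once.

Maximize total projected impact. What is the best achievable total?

211

The ratio ordering already packs tightly: river cleanup + mobile clinic + vaccination drive, 47 k$, 211.
An exhaustive check of the 64 subsets confirms 211.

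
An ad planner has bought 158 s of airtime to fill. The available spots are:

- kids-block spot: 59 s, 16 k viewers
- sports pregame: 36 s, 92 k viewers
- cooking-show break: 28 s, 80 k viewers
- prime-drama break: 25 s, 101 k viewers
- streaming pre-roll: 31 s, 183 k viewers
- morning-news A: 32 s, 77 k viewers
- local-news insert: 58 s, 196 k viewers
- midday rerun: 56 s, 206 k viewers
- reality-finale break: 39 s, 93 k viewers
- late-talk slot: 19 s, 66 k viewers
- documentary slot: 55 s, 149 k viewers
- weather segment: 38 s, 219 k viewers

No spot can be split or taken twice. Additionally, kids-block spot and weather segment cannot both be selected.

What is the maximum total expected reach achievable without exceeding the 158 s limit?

709

Ranking by ratio (expected reach/s): streaming pre-roll 5.90, weather segment 5.76, prime-drama break 4.04, midday rerun 3.68.
The ratio ordering already packs tightly: prime-drama break + streaming pre-roll + midday rerun + weather segment, 150 s, 709.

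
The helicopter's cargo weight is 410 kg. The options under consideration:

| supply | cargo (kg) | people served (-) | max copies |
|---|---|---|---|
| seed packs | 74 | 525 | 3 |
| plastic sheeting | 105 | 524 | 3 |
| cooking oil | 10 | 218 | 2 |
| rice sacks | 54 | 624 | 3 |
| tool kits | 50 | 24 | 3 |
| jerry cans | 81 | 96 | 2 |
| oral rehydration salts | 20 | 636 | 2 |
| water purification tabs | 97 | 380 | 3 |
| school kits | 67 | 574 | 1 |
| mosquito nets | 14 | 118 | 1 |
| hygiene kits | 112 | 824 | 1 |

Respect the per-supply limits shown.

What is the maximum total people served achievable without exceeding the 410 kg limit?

4978

By people served per kg: oral rehydration salts 31.80, cooking oil 21.80, rice sacks 11.56 lead.
Filling by ratio: seed packs + 2×cooking oil + 3×rice sacks + 2×oral rehydration salts + school kits + mosquito nets for 4797, with 33 kg left unused.
Dropping seed packs and mosquito nets frees 88 kg; slotting in hygiene kits (112 kg) lifts the total to 4978 at 401 kg.
Every other selection either busts 410 kg or exceeds an availability limit or fails to beat 4978.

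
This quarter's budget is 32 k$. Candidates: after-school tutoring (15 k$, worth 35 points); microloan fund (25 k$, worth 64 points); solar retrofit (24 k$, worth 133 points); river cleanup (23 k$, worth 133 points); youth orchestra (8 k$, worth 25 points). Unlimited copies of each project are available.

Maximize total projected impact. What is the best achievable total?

158

Best packing: solar retrofit + youth orchestra — 32 k$, 158 total.
That's the maximum — no swap from here does better than 158.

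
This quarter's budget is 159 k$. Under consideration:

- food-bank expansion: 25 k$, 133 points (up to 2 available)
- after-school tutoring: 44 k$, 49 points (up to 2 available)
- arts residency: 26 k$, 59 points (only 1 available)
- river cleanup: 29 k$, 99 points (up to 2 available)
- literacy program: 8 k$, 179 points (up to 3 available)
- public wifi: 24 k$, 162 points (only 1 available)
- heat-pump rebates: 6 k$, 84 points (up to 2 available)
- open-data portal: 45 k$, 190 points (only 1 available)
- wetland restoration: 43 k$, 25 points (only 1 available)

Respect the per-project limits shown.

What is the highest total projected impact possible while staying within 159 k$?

Density check — literacy program 22.38, heat-pump rebates 14.00, public wifi 6.75 are the best per k$.
Taking 2×food-bank expansion + 3×literacy program + public wifi + 2×heat-pump rebates + open-data portal: 155 k$ used, 1323 in projected impact.
That's the maximum — no swap from here does better than 1323.

1323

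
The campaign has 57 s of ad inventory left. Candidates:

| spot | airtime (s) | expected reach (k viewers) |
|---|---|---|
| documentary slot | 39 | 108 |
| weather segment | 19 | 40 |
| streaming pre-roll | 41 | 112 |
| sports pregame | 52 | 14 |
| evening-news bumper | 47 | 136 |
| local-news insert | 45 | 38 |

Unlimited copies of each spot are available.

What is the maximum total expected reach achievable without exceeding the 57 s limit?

136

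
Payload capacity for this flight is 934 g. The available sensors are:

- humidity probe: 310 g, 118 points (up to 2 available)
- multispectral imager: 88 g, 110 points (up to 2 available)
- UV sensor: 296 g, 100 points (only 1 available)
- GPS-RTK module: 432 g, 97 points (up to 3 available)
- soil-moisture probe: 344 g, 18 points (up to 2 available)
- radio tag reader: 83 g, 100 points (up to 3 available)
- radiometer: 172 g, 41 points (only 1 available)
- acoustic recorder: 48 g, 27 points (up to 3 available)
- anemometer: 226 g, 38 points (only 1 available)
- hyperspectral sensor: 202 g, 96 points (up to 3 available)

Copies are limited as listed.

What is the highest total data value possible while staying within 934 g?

Ranking by ratio (data value/g): multispectral imager 1.25, radio tag reader 1.20, acoustic recorder 0.56, hyperspectral sensor 0.48.
A density-first pass picks 2×multispectral imager + 3×radio tag reader + 3×acoustic recorder + hyperspectral sensor — 697 at 771 g.
Replace acoustic recorder with hyperspectral sensor: the trade gains 69 net, giving 766 at 925 g.
Nothing else within 934 g beats 766.

766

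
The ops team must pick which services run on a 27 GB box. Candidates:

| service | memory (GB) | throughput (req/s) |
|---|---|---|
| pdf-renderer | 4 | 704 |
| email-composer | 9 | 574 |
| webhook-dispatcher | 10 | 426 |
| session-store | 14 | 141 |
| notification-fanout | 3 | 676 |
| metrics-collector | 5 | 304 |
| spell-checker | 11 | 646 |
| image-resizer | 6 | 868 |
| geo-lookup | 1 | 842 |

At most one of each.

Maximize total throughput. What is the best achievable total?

A density-first pass picks pdf-renderer + email-composer + notification-fanout + image-resizer + geo-lookup — 3664 at 23 GB.
The 9 GB tied up in email-composer is better spent on spell-checker — total rises to 3736 (25 GB).
The spare 2 GB is too small for any remaining service, and no exchange beats 3736.

3736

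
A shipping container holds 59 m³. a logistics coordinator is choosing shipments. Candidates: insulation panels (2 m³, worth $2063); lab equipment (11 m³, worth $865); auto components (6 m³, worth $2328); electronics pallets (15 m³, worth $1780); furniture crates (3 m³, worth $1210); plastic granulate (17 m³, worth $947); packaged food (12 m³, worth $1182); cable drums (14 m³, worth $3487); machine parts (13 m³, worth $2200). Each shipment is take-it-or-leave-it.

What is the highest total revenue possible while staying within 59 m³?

13068

The ratio ordering already packs tightly: insulation panels + auto components + electronics pallets + furniture crates + cable drums + machine parts, 53 m³, 13068.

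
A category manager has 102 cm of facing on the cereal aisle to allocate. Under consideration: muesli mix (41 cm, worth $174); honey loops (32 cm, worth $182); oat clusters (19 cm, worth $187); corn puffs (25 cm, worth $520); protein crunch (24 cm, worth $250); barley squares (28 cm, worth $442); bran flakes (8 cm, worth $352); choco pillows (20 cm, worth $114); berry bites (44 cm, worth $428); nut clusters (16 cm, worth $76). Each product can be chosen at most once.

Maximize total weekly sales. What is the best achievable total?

1640

Ranking by ratio (weekly sales/cm): bran flakes 44.00, corn puffs 20.80, barley squares 15.79.
Corn puffs + protein crunch + barley squares + bran flakes + nut clusters uses 101 of the 102 cm and totals 1640.
Every other selection either busts 102 cm or fails to beat 1640.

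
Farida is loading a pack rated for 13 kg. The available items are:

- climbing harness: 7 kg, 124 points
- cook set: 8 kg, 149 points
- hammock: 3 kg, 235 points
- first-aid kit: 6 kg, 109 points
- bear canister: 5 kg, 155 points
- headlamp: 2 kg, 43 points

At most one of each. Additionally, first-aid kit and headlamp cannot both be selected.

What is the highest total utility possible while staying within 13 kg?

The ratio ordering already packs tightly: hammock + bear canister + headlamp, 10 kg, 433.

433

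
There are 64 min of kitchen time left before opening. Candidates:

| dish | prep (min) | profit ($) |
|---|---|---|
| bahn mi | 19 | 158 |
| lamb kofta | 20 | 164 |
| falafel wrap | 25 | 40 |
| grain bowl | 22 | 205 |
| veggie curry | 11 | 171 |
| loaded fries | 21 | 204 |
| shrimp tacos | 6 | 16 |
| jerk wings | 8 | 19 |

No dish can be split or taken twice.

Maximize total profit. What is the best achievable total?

599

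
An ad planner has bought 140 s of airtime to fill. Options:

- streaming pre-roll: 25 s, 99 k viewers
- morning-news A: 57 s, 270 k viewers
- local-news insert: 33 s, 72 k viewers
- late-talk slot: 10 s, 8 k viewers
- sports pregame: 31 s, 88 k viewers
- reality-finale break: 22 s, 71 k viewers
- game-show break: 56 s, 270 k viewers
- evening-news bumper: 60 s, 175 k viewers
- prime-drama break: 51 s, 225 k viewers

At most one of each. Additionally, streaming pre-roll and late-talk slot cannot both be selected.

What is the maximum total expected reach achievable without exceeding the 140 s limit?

639

Taking streaming pre-roll + morning-news A + game-show break: 138 s used, 639 in expected reach.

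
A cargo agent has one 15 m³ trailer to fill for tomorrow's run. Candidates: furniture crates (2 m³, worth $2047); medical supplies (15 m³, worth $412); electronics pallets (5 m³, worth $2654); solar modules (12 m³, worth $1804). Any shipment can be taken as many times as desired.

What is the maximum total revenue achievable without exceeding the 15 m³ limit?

14329

Best packing: 7×furniture crates — 14 m³, 14329 total.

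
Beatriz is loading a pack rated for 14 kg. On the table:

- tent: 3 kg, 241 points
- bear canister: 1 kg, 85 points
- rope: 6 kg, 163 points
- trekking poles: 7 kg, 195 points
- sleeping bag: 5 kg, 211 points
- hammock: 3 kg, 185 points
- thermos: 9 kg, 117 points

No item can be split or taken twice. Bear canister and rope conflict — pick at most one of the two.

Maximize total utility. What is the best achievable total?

722

The ratio ordering already packs tightly: tent + bear canister + sleeping bag + hammock, 12 kg, 722.
Next best is tent + bear canister + trekking poles + hammock at 706 (14 kg) — short by 16.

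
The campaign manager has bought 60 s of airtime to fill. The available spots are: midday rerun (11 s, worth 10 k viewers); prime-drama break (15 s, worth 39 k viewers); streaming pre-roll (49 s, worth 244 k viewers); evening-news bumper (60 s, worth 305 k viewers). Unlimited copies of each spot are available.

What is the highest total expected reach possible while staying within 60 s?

305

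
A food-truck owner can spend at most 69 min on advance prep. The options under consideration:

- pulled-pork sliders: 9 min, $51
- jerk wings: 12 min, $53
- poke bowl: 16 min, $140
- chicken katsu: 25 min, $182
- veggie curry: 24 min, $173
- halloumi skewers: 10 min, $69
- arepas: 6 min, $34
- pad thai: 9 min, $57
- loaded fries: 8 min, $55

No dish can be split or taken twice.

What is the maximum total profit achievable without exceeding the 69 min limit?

503

Taking the top-ratio dishes first gives poke bowl + chicken katsu + veggie curry for 495 (65 min).
Dropping veggie curry frees 24 min; slotting in halloumi skewers + pad thai + loaded fries (27 min) lifts the total to 503 at 68 min.
Runner-up pulled-pork sliders + poke bowl + chicken katsu + halloumi skewers + pad thai tops out at 499.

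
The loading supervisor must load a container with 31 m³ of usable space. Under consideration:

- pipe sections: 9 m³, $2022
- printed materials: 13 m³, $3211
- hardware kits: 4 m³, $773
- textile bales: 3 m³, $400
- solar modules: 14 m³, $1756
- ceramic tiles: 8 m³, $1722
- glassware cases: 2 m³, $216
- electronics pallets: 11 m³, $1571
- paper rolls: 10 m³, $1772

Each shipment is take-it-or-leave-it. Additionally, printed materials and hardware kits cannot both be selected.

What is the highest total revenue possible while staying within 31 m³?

6955

By revenue per m³: printed materials 247.00, pipe sections 224.67, ceramic tiles 215.25, hardware kits 193.25 lead.
The ratio ordering already packs tightly: pipe sections + printed materials + ceramic tiles, 30 m³, 6955.
The spare 1 m³ is too small for any remaining shipment, and no feasible exchange beats 6955.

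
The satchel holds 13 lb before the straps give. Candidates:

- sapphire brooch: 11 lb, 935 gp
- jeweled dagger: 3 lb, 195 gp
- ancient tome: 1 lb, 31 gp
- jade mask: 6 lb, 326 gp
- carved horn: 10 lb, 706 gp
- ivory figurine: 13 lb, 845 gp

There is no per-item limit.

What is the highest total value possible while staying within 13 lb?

997

Best packing: sapphire brooch + 2×ancient tome — 13 lb, 997 total.
Nothing else within 13 lb beats 997.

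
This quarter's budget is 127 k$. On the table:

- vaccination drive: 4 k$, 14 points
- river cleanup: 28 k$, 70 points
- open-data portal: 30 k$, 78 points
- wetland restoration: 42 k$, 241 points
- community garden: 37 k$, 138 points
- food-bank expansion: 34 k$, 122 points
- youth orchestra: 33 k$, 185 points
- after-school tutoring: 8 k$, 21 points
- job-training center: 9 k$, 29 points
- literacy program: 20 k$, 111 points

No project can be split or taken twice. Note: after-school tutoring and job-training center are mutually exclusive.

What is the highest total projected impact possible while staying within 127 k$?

621

Best packing: vaccination drive + river cleanup + wetland restoration + youth orchestra + literacy program — 127 k$, 621 total.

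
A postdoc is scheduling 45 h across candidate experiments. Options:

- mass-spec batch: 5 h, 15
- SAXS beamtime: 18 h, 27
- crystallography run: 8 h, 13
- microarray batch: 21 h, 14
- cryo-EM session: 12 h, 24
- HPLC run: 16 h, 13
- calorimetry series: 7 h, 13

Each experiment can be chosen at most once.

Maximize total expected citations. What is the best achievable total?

Density check — mass-spec batch 3.00, cryo-EM session 2.00, calorimetry series 1.86, crystallography run 1.62 are the best per h.
Taking the top-ratio experiments first gives mass-spec batch + crystallography run + cryo-EM session + calorimetry series for 65 (32 h).
The 7 h tied up in calorimetry series is better spent on SAXS beamtime — total rises to 79 (43 h).
Mass-spec batch + SAXS beamtime + cryo-EM session + calorimetry series (42 h) also reaches 79 — a tie, but nothing goes higher.

79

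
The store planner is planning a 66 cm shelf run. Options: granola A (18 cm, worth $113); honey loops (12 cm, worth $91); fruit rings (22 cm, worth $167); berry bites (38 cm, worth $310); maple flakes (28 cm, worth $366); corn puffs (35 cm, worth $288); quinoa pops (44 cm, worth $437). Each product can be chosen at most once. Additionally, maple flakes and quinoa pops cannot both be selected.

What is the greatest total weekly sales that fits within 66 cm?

676

Filling by ratio: maple flakes + corn puffs for 654, with 3 cm left unused.
Replace corn puffs with berry bites: the trade gains 22 net, giving 676 at 66 cm.
Runner-up maple flakes + corn puffs tops out at 654.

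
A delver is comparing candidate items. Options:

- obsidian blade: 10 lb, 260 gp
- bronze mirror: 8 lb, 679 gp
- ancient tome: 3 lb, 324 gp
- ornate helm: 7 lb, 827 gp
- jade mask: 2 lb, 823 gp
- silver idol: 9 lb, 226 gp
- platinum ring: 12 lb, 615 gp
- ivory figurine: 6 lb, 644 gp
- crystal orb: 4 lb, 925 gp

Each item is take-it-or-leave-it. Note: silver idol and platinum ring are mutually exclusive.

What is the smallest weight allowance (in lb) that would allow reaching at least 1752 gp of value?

9

Look for the lowest-weight combination reaching 1752.
ancient tome + jade mask + crystal orb: 2072 value at 9 lb.
No combination under 9 lb hits 1752.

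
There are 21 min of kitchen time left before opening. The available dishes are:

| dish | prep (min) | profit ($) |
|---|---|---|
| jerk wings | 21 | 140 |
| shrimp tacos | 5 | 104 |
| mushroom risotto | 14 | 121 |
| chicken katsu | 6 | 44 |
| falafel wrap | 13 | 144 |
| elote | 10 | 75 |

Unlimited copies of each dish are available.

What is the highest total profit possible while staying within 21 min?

416

4×shrimp tacos uses 20 of the 21 min and totals 416.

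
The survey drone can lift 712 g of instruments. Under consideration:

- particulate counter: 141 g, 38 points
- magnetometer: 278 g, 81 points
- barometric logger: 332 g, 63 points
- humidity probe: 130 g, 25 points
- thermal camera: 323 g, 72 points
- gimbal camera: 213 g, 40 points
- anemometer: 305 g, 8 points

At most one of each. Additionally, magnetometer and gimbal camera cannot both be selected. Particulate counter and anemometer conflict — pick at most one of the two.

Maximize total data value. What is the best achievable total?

Density check — magnetometer 0.29, particulate counter 0.27, thermal camera 0.22, humidity probe 0.19 are the best per g.
Filling by ratio: particulate counter + magnetometer + humidity probe for 144, with 163 g left unused.
Dropping particulate counter and humidity probe frees 271 g; slotting in thermal camera (323 g) lifts the total to 153 at 601 g.
The closest alternative, particulate counter + thermal camera + gimbal camera, reaches only 150.

153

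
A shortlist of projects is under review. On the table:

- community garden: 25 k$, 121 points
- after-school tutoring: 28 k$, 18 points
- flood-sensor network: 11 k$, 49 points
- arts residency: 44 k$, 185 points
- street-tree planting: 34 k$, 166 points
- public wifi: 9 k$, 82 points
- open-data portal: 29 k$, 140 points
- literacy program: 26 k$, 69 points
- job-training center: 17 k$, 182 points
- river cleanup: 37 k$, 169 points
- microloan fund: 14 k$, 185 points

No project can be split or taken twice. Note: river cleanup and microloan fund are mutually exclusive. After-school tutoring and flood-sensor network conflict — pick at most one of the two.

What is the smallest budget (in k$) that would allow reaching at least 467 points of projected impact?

Need the lightest bundle worth ≥ 467.
flood-sensor network + public wifi + job-training center + microloan fund: 498 projected impact at 51 k$.
No combination under 51 k$ hits 467.

51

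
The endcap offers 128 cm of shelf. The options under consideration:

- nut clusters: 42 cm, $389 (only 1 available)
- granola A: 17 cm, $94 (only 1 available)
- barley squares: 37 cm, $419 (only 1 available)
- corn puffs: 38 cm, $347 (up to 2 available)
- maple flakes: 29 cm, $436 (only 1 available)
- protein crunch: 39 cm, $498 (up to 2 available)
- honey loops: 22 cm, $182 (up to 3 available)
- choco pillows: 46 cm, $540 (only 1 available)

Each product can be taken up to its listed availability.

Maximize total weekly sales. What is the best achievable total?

Ranking by ratio (weekly sales/cm): maple flakes 15.03, protein crunch 12.77, choco pillows 11.74.
Filling by ratio: granola A + maple flakes + 2×protein crunch for 1526, with 4 cm left unused.
Dropping granola A and maple flakes frees 46 cm; slotting in choco pillows (46 cm) lifts the total to 1536 at 124 cm.
Every other selection either busts 128 cm or exceeds an availability limit or fails to beat 1536.

1536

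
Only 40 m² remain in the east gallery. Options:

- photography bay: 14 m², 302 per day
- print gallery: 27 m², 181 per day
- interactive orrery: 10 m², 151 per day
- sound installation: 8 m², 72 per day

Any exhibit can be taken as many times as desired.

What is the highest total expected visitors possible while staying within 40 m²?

Density check — photography bay 21.57, interactive orrery 15.10, sound installation 9.00 are the best per m².
2×photography bay + interactive orrery uses 38 of the 40 m² and totals 755.

755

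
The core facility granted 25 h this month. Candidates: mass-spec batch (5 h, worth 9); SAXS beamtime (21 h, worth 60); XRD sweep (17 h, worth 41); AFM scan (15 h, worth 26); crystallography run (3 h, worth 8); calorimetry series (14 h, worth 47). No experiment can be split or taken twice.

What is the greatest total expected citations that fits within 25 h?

68

Ranking by ratio (expected citations/h): calorimetry series 3.36, SAXS beamtime 2.86, crystallography run 2.67, XRD sweep 2.41.
Filling by ratio: mass-spec batch + crystallography run + calorimetry series for 64, with 3 h left unused.
Replace mass-spec batch and calorimetry series with SAXS beamtime: the trade gains 4 net, giving 68 at 24 h.
Every other selection either busts 25 h or fails to beat 68.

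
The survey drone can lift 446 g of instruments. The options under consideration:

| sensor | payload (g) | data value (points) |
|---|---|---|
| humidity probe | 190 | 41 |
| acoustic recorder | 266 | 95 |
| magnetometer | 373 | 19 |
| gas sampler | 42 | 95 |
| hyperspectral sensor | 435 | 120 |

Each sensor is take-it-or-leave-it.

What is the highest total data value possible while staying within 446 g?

Best packing: acoustic recorder + gas sampler — 308 g, 190 total.
Runner-up humidity probe + gas sampler tops out at 136.

190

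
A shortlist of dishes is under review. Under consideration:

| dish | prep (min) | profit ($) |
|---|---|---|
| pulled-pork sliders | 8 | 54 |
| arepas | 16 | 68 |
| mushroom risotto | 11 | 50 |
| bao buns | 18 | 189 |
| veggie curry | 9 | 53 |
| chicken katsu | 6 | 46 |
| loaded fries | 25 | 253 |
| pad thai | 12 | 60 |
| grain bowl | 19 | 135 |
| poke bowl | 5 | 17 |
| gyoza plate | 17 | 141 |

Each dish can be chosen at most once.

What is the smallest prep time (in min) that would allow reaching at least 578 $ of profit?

Minimise min subject to total profit ≥ 578.
Taking bao buns + loaded fries + gyoza plate gives 583 (≥ 578) for 60 min.
Any bundle with less than 60 min falls short of 578.

60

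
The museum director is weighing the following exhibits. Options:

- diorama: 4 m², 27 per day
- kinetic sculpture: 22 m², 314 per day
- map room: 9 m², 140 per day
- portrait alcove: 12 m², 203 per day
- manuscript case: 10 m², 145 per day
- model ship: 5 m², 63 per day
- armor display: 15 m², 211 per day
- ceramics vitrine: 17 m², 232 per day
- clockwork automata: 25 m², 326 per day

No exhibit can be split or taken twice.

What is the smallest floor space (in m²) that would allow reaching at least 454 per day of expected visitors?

31

Need the lightest bundle worth ≥ 454.
kinetic sculpture + map room reaches 454 using 31 m².
No combination under 31 m² hits 454.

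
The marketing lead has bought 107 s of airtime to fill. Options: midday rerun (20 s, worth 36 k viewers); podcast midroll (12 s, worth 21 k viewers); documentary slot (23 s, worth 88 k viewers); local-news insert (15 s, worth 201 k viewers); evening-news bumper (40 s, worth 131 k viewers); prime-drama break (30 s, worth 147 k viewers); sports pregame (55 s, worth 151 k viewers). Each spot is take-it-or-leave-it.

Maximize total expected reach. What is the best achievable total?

Density check — local-news insert 13.40, prime-drama break 4.90, documentary slot 3.83, evening-news bumper 3.27 are the best per s.
Taking the top-ratio spots first gives midday rerun + podcast midroll + documentary slot + local-news insert + prime-drama break for 493 (100 s).
Dropping podcast midroll and documentary slot frees 35 s; slotting in evening-news bumper (40 s) lifts the total to 515 at 105 s.
Every other selection either busts 107 s or fails to beat 515.

515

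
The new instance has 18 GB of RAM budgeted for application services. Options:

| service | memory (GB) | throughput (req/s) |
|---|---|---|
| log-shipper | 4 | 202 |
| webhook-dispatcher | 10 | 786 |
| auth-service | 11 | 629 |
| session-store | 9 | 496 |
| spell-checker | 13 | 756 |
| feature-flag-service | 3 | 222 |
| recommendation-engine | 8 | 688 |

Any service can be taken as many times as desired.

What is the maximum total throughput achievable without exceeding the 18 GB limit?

1474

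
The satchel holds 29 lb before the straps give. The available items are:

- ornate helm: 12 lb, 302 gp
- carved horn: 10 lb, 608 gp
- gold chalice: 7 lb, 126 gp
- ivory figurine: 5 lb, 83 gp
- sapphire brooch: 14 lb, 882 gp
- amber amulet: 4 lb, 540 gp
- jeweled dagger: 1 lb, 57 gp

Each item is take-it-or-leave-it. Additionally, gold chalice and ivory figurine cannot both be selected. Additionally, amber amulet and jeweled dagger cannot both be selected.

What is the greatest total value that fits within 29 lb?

Best packing: carved horn + sapphire brooch + amber amulet — 28 lb, 2030 total.
An exhaustive check of the 128 subsets confirms 2030.

2030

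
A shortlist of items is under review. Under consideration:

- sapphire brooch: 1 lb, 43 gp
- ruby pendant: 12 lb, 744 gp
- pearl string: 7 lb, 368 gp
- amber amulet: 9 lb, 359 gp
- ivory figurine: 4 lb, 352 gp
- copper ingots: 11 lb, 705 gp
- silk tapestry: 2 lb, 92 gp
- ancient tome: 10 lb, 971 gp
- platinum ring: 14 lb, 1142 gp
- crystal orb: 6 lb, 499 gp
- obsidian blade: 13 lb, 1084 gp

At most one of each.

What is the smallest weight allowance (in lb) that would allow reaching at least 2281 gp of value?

Minimise lb subject to total value ≥ 2281.
ivory figurine + ancient tome + obsidian blade: 2407 value at 27 lb.
Any bundle with less than 27 lb falls short of 2281.

27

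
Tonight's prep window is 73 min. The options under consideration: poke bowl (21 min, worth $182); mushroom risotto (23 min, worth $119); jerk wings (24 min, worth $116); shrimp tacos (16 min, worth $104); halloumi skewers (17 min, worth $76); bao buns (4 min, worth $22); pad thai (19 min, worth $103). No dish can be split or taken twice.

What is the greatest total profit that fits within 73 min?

Filling by ratio: poke bowl + shrimp tacos + bao buns + pad thai for 411, with 13 min left unused.
Dropping bao buns frees 4 min; slotting in halloumi skewers (17 min) lifts the total to 465 at 73 min.
Runner-up poke bowl + mushroom risotto + jerk wings + bao buns tops out at 439.

465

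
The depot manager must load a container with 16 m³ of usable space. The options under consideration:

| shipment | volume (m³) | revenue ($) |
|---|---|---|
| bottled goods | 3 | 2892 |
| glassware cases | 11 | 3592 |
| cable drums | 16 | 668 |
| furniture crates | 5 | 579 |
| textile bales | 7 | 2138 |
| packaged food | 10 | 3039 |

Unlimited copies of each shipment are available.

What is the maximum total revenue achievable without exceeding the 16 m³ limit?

14460

Density check — bottled goods 964.00, glassware cases 326.55, textile bales 305.43, packaged food 303.90 are the best per m³.
5×bottled goods uses 15 of the 16 m³ and totals 14460.
Every other selection either busts 16 m³ or fails to beat 14460.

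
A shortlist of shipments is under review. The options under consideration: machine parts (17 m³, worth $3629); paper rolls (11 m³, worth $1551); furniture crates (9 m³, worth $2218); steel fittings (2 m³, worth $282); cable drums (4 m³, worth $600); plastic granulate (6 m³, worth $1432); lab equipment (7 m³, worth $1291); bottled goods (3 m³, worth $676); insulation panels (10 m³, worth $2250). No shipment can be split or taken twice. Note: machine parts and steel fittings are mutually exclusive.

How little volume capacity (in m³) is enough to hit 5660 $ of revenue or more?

Need the lightest bundle worth ≥ 5660.
Taking furniture crates + plastic granulate + insulation panels gives 5900 (≥ 5660) for 25 m³.
Below 25 m³ the best achievable stays under 5660.

25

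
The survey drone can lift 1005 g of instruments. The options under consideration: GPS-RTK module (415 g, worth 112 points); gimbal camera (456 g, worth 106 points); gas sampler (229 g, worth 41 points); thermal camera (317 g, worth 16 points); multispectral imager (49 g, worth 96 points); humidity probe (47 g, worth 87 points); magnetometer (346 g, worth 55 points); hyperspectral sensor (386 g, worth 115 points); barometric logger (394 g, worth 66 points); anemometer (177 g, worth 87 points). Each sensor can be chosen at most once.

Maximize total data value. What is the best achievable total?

440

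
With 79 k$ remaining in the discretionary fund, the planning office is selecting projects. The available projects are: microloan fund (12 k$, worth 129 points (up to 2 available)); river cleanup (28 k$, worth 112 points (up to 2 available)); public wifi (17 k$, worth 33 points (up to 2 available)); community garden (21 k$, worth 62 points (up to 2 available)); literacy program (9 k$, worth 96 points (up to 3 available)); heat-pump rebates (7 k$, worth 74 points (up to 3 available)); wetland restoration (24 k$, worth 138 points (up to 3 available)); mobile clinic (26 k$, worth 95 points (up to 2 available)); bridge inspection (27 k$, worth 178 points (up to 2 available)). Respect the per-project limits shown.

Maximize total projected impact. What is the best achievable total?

768

Taking 2×microloan fund + 3×literacy program + 3×heat-pump rebates: 72 k$ used, 768 in projected impact.
Nothing else within 79 k$ beats 768.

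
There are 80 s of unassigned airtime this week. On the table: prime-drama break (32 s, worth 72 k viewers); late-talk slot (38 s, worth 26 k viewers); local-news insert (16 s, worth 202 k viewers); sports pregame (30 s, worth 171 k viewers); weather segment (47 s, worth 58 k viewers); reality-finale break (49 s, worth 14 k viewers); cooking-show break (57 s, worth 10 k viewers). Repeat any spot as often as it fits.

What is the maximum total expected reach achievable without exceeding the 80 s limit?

1010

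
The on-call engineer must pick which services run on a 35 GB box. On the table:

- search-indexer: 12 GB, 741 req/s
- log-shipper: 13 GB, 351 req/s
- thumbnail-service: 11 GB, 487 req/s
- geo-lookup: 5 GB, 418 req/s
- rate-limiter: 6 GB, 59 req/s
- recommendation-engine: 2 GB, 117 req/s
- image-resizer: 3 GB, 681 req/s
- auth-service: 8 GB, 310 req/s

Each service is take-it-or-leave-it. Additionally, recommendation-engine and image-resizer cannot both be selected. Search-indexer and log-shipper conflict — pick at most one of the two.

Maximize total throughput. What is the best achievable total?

2327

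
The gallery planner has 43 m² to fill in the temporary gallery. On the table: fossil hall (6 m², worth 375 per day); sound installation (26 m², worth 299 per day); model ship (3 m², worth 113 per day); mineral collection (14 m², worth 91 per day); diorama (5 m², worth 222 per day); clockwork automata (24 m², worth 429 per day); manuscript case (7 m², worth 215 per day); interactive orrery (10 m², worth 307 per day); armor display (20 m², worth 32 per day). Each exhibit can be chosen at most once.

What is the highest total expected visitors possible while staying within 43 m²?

The ratio heuristic lands on fossil hall + model ship + diorama + manuscript case + interactive orrery (1232) but leaves 12 m² idle.
Replace model ship and interactive orrery with clockwork automata: the trade gains 9 net, giving 1241 at 42 m².
Nothing else within 43 m² beats 1241.

1241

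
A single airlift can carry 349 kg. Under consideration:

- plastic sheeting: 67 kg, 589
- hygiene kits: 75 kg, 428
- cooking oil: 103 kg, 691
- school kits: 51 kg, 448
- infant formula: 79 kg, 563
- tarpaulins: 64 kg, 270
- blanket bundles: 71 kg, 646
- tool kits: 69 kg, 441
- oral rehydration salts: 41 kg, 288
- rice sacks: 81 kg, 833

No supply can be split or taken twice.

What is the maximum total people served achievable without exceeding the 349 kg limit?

3079

Density check — rice sacks 10.28, blanket bundles 9.10, plastic sheeting 8.79, school kits 8.78 are the best per kg.
Best packing: plastic sheeting + school kits + infant formula + blanket bundles + rice sacks — 349 kg, 3079 total.
The closest alternative, plastic sheeting + school kits + blanket bundles + tool kits + rice sacks, reaches only 2957.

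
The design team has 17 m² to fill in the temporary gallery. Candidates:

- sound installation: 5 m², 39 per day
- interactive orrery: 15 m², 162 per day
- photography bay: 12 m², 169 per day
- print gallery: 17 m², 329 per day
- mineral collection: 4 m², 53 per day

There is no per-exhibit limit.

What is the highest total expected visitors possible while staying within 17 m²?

Taking print gallery: 17 m² used, 329 in expected visitors.
Every other selection either busts 17 m² or fails to beat 329.

329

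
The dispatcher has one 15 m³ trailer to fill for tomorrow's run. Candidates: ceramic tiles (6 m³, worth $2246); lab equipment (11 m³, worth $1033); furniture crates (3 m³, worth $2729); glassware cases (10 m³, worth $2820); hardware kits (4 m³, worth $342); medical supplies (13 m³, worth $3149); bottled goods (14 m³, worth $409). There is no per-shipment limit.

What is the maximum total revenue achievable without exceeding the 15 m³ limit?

By revenue per m³: furniture crates 909.67, ceramic tiles 374.33, glassware cases 282.00 lead.
The ratio ordering already packs tightly: 5×furniture crates, 15 m³, 13645.

13645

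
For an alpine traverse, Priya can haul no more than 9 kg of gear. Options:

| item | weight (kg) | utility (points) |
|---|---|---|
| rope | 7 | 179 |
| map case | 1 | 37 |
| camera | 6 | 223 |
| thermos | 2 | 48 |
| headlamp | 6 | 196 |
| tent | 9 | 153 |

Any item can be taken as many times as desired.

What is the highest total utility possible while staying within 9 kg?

By utility per kg: camera 37.17, map case 37.00, headlamp 32.67 lead.
Best packing: 3×map case + camera — 9 kg, 334 total.
Nothing else within 9 kg beats 334.

334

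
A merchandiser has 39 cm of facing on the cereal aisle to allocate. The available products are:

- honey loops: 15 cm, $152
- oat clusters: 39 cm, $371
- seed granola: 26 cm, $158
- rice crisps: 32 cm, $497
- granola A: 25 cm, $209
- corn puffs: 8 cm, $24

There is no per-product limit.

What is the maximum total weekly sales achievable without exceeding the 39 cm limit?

497

Ranking by ratio (weekly sales/cm): rice crisps 15.53, honey loops 10.13, oat clusters 9.51, granola A 8.36.
Taking rice crisps: 32 cm used, 497 in weekly sales.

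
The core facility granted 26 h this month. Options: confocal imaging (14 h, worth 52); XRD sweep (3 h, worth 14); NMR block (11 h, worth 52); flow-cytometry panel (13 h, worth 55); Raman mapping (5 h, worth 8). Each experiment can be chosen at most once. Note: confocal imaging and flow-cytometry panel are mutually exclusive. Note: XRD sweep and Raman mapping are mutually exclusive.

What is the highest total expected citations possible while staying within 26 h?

107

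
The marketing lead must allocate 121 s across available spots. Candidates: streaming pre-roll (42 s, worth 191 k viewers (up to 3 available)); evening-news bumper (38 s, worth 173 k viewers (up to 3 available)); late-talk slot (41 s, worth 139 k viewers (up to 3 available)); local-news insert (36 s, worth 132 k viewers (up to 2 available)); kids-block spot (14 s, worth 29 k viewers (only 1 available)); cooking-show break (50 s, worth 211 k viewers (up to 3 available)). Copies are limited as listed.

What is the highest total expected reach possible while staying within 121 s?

Ranking by ratio (expected reach/s): evening-news bumper 4.55, streaming pre-roll 4.55, cooking-show break 4.22, local-news insert 3.67.
Filling by ratio: 3×evening-news bumper for 519, with 7 s left unused.
The 38 s tied up in evening-news bumper is better spent on streaming pre-roll — total rises to 537 (118 s).
That's the maximum — no swap from here does better than 537.

537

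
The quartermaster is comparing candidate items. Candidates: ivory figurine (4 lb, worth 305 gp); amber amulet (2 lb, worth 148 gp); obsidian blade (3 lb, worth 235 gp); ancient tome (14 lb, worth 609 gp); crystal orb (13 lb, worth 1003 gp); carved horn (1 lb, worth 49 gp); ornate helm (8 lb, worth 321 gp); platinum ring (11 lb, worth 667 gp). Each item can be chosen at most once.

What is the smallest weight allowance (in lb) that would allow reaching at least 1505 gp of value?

20

Look for the lowest-weight combination reaching 1505.
ivory figurine + obsidian blade + crystal orb reaches 1543 using 20 lb.
Any bundle with less than 20 lb falls short of 1505.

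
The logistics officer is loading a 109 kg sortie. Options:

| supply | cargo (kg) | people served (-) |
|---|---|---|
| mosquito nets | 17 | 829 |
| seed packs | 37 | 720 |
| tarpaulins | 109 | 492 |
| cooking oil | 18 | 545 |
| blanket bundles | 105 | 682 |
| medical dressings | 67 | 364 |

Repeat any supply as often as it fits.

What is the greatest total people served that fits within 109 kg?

4974

The ratio ordering already packs tightly: 6×mosquito nets, 102 kg, 4974.
The spare 7 kg is too small for any remaining supply, and no exchange beats 4974.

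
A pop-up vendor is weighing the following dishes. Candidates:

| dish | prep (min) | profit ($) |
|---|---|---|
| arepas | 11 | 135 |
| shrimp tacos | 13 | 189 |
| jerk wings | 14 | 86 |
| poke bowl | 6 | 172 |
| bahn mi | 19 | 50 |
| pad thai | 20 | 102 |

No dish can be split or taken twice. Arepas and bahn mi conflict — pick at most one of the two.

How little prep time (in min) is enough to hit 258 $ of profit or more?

Minimise min subject to total profit ≥ 258.
arepas + poke bowl reaches 307 using 17 min.
No combination under 17 min hits 258.

17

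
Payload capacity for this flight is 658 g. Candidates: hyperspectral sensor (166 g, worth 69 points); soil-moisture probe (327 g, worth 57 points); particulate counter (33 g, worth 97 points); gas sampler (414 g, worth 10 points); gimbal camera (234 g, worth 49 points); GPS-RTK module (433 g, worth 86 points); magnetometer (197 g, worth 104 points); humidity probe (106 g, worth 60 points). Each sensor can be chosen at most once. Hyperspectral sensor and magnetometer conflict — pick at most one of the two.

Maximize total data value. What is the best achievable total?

310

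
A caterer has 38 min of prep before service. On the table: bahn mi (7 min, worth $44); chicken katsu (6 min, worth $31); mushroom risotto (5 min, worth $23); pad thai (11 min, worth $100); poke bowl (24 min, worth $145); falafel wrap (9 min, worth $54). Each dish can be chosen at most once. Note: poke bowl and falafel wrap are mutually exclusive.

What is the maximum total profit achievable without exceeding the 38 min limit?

Taking bahn mi + chicken katsu + mushroom risotto + pad thai + falafel wrap: 38 min used, 252 in profit.

252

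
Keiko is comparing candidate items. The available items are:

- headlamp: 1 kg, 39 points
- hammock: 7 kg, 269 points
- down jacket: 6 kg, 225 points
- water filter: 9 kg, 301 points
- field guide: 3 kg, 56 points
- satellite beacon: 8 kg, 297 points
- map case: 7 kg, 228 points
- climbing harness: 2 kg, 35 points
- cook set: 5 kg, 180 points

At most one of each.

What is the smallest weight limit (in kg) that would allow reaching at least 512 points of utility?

14

Look for the lowest-weight combination reaching 512.
Taking headlamp + hammock + down jacket gives 533 (≥ 512) for 14 kg.
Below 14 kg the best achievable stays under 512.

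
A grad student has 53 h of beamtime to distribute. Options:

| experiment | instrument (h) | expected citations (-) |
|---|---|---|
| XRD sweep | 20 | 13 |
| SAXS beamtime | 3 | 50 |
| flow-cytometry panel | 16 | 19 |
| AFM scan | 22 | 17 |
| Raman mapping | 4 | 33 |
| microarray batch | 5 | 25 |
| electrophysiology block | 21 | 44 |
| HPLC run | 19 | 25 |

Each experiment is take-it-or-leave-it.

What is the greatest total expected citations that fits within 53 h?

Ranking by ratio (expected citations/h): SAXS beamtime 16.67, Raman mapping 8.25, microarray batch 5.00.
SAXS beamtime + Raman mapping + microarray batch + electrophysiology block + HPLC run uses 52 of the 53 h and totals 177.
Next best is SAXS beamtime + flow-cytometry panel + Raman mapping + microarray batch + electrophysiology block at 171 (49 h) — short by 6.

177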